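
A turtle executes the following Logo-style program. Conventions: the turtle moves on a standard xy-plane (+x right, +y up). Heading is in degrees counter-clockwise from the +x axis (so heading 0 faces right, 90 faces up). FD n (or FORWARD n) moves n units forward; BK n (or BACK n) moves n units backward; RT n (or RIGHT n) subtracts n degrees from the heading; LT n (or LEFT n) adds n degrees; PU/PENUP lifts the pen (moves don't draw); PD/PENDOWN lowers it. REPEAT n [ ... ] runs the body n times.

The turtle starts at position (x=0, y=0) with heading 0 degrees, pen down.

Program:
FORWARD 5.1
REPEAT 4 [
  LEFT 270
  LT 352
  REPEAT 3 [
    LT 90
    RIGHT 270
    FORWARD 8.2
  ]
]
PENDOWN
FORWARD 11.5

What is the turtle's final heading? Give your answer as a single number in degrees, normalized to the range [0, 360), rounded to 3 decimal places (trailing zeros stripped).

Answer: 328

Derivation:
Executing turtle program step by step:
Start: pos=(0,0), heading=0, pen down
FD 5.1: (0,0) -> (5.1,0) [heading=0, draw]
REPEAT 4 [
  -- iteration 1/4 --
  LT 270: heading 0 -> 270
  LT 352: heading 270 -> 262
  REPEAT 3 [
    -- iteration 1/3 --
    LT 90: heading 262 -> 352
    RT 270: heading 352 -> 82
    FD 8.2: (5.1,0) -> (6.241,8.12) [heading=82, draw]
    -- iteration 2/3 --
    LT 90: heading 82 -> 172
    RT 270: heading 172 -> 262
    FD 8.2: (6.241,8.12) -> (5.1,0) [heading=262, draw]
    -- iteration 3/3 --
    LT 90: heading 262 -> 352
    RT 270: heading 352 -> 82
    FD 8.2: (5.1,0) -> (6.241,8.12) [heading=82, draw]
  ]
  -- iteration 2/4 --
  LT 270: heading 82 -> 352
  LT 352: heading 352 -> 344
  REPEAT 3 [
    -- iteration 1/3 --
    LT 90: heading 344 -> 74
    RT 270: heading 74 -> 164
    FD 8.2: (6.241,8.12) -> (-1.641,10.38) [heading=164, draw]
    -- iteration 2/3 --
    LT 90: heading 164 -> 254
    RT 270: heading 254 -> 344
    FD 8.2: (-1.641,10.38) -> (6.241,8.12) [heading=344, draw]
    -- iteration 3/3 --
    LT 90: heading 344 -> 74
    RT 270: heading 74 -> 164
    FD 8.2: (6.241,8.12) -> (-1.641,10.38) [heading=164, draw]
  ]
  -- iteration 3/4 --
  LT 270: heading 164 -> 74
  LT 352: heading 74 -> 66
  REPEAT 3 [
    -- iteration 1/3 --
    LT 90: heading 66 -> 156
    RT 270: heading 156 -> 246
    FD 8.2: (-1.641,10.38) -> (-4.976,2.889) [heading=246, draw]
    -- iteration 2/3 --
    LT 90: heading 246 -> 336
    RT 270: heading 336 -> 66
    FD 8.2: (-4.976,2.889) -> (-1.641,10.38) [heading=66, draw]
    -- iteration 3/3 --
    LT 90: heading 66 -> 156
    RT 270: heading 156 -> 246
    FD 8.2: (-1.641,10.38) -> (-4.976,2.889) [heading=246, draw]
  ]
  -- iteration 4/4 --
  LT 270: heading 246 -> 156
  LT 352: heading 156 -> 148
  REPEAT 3 [
    -- iteration 1/3 --
    LT 90: heading 148 -> 238
    RT 270: heading 238 -> 328
    FD 8.2: (-4.976,2.889) -> (1.978,-1.456) [heading=328, draw]
    -- iteration 2/3 --
    LT 90: heading 328 -> 58
    RT 270: heading 58 -> 148
    FD 8.2: (1.978,-1.456) -> (-4.976,2.889) [heading=148, draw]
    -- iteration 3/3 --
    LT 90: heading 148 -> 238
    RT 270: heading 238 -> 328
    FD 8.2: (-4.976,2.889) -> (1.978,-1.456) [heading=328, draw]
  ]
]
PD: pen down
FD 11.5: (1.978,-1.456) -> (11.73,-7.55) [heading=328, draw]
Final: pos=(11.73,-7.55), heading=328, 14 segment(s) drawn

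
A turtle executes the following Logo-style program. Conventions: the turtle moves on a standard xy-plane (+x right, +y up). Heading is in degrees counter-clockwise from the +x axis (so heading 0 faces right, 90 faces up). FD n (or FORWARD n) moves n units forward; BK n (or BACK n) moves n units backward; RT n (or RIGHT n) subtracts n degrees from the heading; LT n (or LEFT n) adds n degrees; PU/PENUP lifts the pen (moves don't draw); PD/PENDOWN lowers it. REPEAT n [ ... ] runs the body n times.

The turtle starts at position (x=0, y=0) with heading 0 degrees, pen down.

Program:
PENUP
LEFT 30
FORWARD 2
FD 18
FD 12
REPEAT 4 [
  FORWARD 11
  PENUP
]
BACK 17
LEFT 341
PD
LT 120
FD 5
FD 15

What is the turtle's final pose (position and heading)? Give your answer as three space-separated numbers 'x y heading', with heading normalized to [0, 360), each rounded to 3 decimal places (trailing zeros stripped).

Answer: 37.974 44.594 131

Derivation:
Executing turtle program step by step:
Start: pos=(0,0), heading=0, pen down
PU: pen up
LT 30: heading 0 -> 30
FD 2: (0,0) -> (1.732,1) [heading=30, move]
FD 18: (1.732,1) -> (17.321,10) [heading=30, move]
FD 12: (17.321,10) -> (27.713,16) [heading=30, move]
REPEAT 4 [
  -- iteration 1/4 --
  FD 11: (27.713,16) -> (37.239,21.5) [heading=30, move]
  PU: pen up
  -- iteration 2/4 --
  FD 11: (37.239,21.5) -> (46.765,27) [heading=30, move]
  PU: pen up
  -- iteration 3/4 --
  FD 11: (46.765,27) -> (56.292,32.5) [heading=30, move]
  PU: pen up
  -- iteration 4/4 --
  FD 11: (56.292,32.5) -> (65.818,38) [heading=30, move]
  PU: pen up
]
BK 17: (65.818,38) -> (51.095,29.5) [heading=30, move]
LT 341: heading 30 -> 11
PD: pen down
LT 120: heading 11 -> 131
FD 5: (51.095,29.5) -> (47.815,33.274) [heading=131, draw]
FD 15: (47.815,33.274) -> (37.974,44.594) [heading=131, draw]
Final: pos=(37.974,44.594), heading=131, 2 segment(s) drawn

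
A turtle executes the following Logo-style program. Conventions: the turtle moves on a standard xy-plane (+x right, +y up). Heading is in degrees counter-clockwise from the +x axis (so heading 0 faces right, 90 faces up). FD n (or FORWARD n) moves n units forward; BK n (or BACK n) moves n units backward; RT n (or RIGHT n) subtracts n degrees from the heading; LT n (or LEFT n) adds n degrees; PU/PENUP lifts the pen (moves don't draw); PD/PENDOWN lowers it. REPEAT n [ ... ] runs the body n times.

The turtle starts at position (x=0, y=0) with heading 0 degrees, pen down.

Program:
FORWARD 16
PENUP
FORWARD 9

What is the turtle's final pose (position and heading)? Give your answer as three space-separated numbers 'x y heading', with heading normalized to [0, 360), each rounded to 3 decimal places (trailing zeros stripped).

Executing turtle program step by step:
Start: pos=(0,0), heading=0, pen down
FD 16: (0,0) -> (16,0) [heading=0, draw]
PU: pen up
FD 9: (16,0) -> (25,0) [heading=0, move]
Final: pos=(25,0), heading=0, 1 segment(s) drawn

Answer: 25 0 0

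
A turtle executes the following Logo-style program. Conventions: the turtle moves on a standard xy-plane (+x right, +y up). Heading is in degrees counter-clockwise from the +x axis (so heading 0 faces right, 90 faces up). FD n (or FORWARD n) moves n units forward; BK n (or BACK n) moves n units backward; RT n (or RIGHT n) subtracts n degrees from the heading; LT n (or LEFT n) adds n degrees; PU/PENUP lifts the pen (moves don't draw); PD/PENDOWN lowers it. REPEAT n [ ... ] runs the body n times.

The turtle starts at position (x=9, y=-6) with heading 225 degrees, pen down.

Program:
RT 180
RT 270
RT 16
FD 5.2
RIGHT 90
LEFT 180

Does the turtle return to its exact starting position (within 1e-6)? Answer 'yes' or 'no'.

Executing turtle program step by step:
Start: pos=(9,-6), heading=225, pen down
RT 180: heading 225 -> 45
RT 270: heading 45 -> 135
RT 16: heading 135 -> 119
FD 5.2: (9,-6) -> (6.479,-1.452) [heading=119, draw]
RT 90: heading 119 -> 29
LT 180: heading 29 -> 209
Final: pos=(6.479,-1.452), heading=209, 1 segment(s) drawn

Start position: (9, -6)
Final position: (6.479, -1.452)
Distance = 5.2; >= 1e-6 -> NOT closed

Answer: no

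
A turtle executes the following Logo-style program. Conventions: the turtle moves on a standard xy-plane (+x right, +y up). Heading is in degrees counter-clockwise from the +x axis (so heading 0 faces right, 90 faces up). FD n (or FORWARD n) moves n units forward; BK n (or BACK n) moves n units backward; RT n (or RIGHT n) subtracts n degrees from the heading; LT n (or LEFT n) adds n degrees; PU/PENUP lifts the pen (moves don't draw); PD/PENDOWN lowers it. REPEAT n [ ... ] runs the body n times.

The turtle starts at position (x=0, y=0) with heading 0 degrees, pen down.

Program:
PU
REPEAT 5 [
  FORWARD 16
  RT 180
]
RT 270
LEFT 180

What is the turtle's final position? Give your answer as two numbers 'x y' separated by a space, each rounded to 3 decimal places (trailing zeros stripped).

Executing turtle program step by step:
Start: pos=(0,0), heading=0, pen down
PU: pen up
REPEAT 5 [
  -- iteration 1/5 --
  FD 16: (0,0) -> (16,0) [heading=0, move]
  RT 180: heading 0 -> 180
  -- iteration 2/5 --
  FD 16: (16,0) -> (0,0) [heading=180, move]
  RT 180: heading 180 -> 0
  -- iteration 3/5 --
  FD 16: (0,0) -> (16,0) [heading=0, move]
  RT 180: heading 0 -> 180
  -- iteration 4/5 --
  FD 16: (16,0) -> (0,0) [heading=180, move]
  RT 180: heading 180 -> 0
  -- iteration 5/5 --
  FD 16: (0,0) -> (16,0) [heading=0, move]
  RT 180: heading 0 -> 180
]
RT 270: heading 180 -> 270
LT 180: heading 270 -> 90
Final: pos=(16,0), heading=90, 0 segment(s) drawn

Answer: 16 0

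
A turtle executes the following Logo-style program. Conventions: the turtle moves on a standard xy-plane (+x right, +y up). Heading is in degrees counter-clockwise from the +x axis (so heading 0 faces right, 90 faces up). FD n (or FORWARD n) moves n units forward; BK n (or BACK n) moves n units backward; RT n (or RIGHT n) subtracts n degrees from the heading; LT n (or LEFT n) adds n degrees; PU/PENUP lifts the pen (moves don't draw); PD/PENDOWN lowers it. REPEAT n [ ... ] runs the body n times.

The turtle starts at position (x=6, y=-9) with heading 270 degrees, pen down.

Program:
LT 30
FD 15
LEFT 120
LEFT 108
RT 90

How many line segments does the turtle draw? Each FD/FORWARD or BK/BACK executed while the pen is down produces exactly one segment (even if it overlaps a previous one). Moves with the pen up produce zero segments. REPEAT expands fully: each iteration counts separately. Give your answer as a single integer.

Answer: 1

Derivation:
Executing turtle program step by step:
Start: pos=(6,-9), heading=270, pen down
LT 30: heading 270 -> 300
FD 15: (6,-9) -> (13.5,-21.99) [heading=300, draw]
LT 120: heading 300 -> 60
LT 108: heading 60 -> 168
RT 90: heading 168 -> 78
Final: pos=(13.5,-21.99), heading=78, 1 segment(s) drawn
Segments drawn: 1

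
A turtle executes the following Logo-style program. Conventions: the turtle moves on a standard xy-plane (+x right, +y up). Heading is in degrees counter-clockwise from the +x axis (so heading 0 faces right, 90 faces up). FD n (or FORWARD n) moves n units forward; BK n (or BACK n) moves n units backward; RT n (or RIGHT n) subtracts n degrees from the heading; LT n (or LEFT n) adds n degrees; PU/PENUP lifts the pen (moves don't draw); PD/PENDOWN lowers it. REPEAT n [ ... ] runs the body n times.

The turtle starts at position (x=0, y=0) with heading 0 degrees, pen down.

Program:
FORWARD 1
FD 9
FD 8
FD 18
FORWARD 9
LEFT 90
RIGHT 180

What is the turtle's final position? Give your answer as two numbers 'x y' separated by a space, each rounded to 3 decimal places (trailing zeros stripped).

Executing turtle program step by step:
Start: pos=(0,0), heading=0, pen down
FD 1: (0,0) -> (1,0) [heading=0, draw]
FD 9: (1,0) -> (10,0) [heading=0, draw]
FD 8: (10,0) -> (18,0) [heading=0, draw]
FD 18: (18,0) -> (36,0) [heading=0, draw]
FD 9: (36,0) -> (45,0) [heading=0, draw]
LT 90: heading 0 -> 90
RT 180: heading 90 -> 270
Final: pos=(45,0), heading=270, 5 segment(s) drawn

Answer: 45 0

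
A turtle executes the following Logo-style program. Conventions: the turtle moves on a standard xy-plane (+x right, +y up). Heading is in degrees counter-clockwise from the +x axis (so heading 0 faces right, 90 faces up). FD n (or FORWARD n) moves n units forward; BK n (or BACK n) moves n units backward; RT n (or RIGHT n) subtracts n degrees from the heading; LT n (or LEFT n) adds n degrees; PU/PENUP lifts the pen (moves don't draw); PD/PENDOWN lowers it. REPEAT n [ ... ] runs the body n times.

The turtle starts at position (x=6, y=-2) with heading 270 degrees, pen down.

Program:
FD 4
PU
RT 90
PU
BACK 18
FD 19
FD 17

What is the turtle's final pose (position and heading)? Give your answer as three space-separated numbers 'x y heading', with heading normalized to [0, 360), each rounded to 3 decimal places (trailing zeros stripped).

Answer: -12 -6 180

Derivation:
Executing turtle program step by step:
Start: pos=(6,-2), heading=270, pen down
FD 4: (6,-2) -> (6,-6) [heading=270, draw]
PU: pen up
RT 90: heading 270 -> 180
PU: pen up
BK 18: (6,-6) -> (24,-6) [heading=180, move]
FD 19: (24,-6) -> (5,-6) [heading=180, move]
FD 17: (5,-6) -> (-12,-6) [heading=180, move]
Final: pos=(-12,-6), heading=180, 1 segment(s) drawn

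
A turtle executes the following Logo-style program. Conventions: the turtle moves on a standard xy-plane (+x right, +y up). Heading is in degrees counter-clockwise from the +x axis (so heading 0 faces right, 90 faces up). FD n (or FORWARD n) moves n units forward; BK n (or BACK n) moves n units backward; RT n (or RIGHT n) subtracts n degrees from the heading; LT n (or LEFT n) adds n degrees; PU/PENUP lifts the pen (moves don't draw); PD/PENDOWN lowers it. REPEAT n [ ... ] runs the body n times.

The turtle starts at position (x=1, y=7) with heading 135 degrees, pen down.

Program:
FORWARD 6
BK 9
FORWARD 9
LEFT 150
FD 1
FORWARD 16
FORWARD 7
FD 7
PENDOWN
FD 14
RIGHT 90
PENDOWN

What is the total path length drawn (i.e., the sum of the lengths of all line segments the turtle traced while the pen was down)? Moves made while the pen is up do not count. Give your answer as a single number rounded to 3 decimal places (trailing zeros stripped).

Executing turtle program step by step:
Start: pos=(1,7), heading=135, pen down
FD 6: (1,7) -> (-3.243,11.243) [heading=135, draw]
BK 9: (-3.243,11.243) -> (3.121,4.879) [heading=135, draw]
FD 9: (3.121,4.879) -> (-3.243,11.243) [heading=135, draw]
LT 150: heading 135 -> 285
FD 1: (-3.243,11.243) -> (-2.984,10.277) [heading=285, draw]
FD 16: (-2.984,10.277) -> (1.157,-5.178) [heading=285, draw]
FD 7: (1.157,-5.178) -> (2.969,-11.94) [heading=285, draw]
FD 7: (2.969,-11.94) -> (4.781,-18.701) [heading=285, draw]
PD: pen down
FD 14: (4.781,-18.701) -> (8.404,-32.224) [heading=285, draw]
RT 90: heading 285 -> 195
PD: pen down
Final: pos=(8.404,-32.224), heading=195, 8 segment(s) drawn

Segment lengths:
  seg 1: (1,7) -> (-3.243,11.243), length = 6
  seg 2: (-3.243,11.243) -> (3.121,4.879), length = 9
  seg 3: (3.121,4.879) -> (-3.243,11.243), length = 9
  seg 4: (-3.243,11.243) -> (-2.984,10.277), length = 1
  seg 5: (-2.984,10.277) -> (1.157,-5.178), length = 16
  seg 6: (1.157,-5.178) -> (2.969,-11.94), length = 7
  seg 7: (2.969,-11.94) -> (4.781,-18.701), length = 7
  seg 8: (4.781,-18.701) -> (8.404,-32.224), length = 14
Total = 69

Answer: 69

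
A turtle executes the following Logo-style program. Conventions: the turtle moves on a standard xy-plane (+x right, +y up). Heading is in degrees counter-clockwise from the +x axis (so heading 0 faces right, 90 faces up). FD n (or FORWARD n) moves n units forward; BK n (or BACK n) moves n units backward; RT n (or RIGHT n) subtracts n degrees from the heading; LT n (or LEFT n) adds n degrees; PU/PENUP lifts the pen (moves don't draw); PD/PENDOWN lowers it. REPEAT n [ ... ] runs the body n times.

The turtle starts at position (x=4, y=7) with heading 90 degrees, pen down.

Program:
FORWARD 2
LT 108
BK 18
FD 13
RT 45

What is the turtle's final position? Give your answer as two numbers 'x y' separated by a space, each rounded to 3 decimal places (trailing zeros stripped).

Answer: 8.755 10.545

Derivation:
Executing turtle program step by step:
Start: pos=(4,7), heading=90, pen down
FD 2: (4,7) -> (4,9) [heading=90, draw]
LT 108: heading 90 -> 198
BK 18: (4,9) -> (21.119,14.562) [heading=198, draw]
FD 13: (21.119,14.562) -> (8.755,10.545) [heading=198, draw]
RT 45: heading 198 -> 153
Final: pos=(8.755,10.545), heading=153, 3 segment(s) drawn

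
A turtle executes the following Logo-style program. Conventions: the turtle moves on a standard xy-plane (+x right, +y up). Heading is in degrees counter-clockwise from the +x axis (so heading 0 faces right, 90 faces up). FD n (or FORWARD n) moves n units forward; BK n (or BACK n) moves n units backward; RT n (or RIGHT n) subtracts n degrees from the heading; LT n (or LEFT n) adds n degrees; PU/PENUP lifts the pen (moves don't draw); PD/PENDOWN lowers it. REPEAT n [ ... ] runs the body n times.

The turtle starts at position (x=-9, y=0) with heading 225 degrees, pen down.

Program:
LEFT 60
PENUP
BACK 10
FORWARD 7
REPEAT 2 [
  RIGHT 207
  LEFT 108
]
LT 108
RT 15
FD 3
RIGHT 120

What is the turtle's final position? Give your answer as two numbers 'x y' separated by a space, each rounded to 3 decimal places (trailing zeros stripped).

Answer: -12.776 2.898

Derivation:
Executing turtle program step by step:
Start: pos=(-9,0), heading=225, pen down
LT 60: heading 225 -> 285
PU: pen up
BK 10: (-9,0) -> (-11.588,9.659) [heading=285, move]
FD 7: (-11.588,9.659) -> (-9.776,2.898) [heading=285, move]
REPEAT 2 [
  -- iteration 1/2 --
  RT 207: heading 285 -> 78
  LT 108: heading 78 -> 186
  -- iteration 2/2 --
  RT 207: heading 186 -> 339
  LT 108: heading 339 -> 87
]
LT 108: heading 87 -> 195
RT 15: heading 195 -> 180
FD 3: (-9.776,2.898) -> (-12.776,2.898) [heading=180, move]
RT 120: heading 180 -> 60
Final: pos=(-12.776,2.898), heading=60, 0 segment(s) drawn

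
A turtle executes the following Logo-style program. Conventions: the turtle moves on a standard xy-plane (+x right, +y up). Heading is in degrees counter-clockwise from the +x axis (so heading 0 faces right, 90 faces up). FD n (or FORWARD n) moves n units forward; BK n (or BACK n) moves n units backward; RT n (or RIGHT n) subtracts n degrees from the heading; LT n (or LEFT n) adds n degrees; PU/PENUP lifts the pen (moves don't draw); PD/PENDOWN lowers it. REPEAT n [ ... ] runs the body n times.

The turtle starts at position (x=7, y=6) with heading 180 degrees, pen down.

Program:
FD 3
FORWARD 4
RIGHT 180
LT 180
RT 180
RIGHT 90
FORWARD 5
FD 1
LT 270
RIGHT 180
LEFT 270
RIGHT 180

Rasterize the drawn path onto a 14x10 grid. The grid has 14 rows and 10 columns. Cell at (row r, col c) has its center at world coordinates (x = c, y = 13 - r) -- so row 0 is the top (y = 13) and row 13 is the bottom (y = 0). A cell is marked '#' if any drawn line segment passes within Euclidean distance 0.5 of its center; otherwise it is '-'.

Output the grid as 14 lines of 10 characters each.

Segment 0: (7,6) -> (4,6)
Segment 1: (4,6) -> (0,6)
Segment 2: (0,6) -> (0,1)
Segment 3: (0,1) -> (0,0)

Answer: ----------
----------
----------
----------
----------
----------
----------
########--
#---------
#---------
#---------
#---------
#---------
#---------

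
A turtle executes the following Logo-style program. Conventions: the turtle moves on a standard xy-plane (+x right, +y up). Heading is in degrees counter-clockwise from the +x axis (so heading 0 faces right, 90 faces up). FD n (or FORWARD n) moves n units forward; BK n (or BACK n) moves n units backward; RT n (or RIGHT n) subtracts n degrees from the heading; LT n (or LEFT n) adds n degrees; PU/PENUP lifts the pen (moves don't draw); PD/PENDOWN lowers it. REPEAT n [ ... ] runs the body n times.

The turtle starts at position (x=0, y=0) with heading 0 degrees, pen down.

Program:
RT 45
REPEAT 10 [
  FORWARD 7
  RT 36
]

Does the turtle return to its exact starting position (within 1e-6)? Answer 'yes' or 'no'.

Executing turtle program step by step:
Start: pos=(0,0), heading=0, pen down
RT 45: heading 0 -> 315
REPEAT 10 [
  -- iteration 1/10 --
  FD 7: (0,0) -> (4.95,-4.95) [heading=315, draw]
  RT 36: heading 315 -> 279
  -- iteration 2/10 --
  FD 7: (4.95,-4.95) -> (6.045,-11.864) [heading=279, draw]
  RT 36: heading 279 -> 243
  -- iteration 3/10 --
  FD 7: (6.045,-11.864) -> (2.867,-18.101) [heading=243, draw]
  RT 36: heading 243 -> 207
  -- iteration 4/10 --
  FD 7: (2.867,-18.101) -> (-3.37,-21.279) [heading=207, draw]
  RT 36: heading 207 -> 171
  -- iteration 5/10 --
  FD 7: (-3.37,-21.279) -> (-10.284,-20.184) [heading=171, draw]
  RT 36: heading 171 -> 135
  -- iteration 6/10 --
  FD 7: (-10.284,-20.184) -> (-15.234,-15.234) [heading=135, draw]
  RT 36: heading 135 -> 99
  -- iteration 7/10 --
  FD 7: (-15.234,-15.234) -> (-16.329,-8.32) [heading=99, draw]
  RT 36: heading 99 -> 63
  -- iteration 8/10 --
  FD 7: (-16.329,-8.32) -> (-13.151,-2.083) [heading=63, draw]
  RT 36: heading 63 -> 27
  -- iteration 9/10 --
  FD 7: (-13.151,-2.083) -> (-6.914,1.095) [heading=27, draw]
  RT 36: heading 27 -> 351
  -- iteration 10/10 --
  FD 7: (-6.914,1.095) -> (0,0) [heading=351, draw]
  RT 36: heading 351 -> 315
]
Final: pos=(0,0), heading=315, 10 segment(s) drawn

Start position: (0, 0)
Final position: (0, 0)
Distance = 0; < 1e-6 -> CLOSED

Answer: yes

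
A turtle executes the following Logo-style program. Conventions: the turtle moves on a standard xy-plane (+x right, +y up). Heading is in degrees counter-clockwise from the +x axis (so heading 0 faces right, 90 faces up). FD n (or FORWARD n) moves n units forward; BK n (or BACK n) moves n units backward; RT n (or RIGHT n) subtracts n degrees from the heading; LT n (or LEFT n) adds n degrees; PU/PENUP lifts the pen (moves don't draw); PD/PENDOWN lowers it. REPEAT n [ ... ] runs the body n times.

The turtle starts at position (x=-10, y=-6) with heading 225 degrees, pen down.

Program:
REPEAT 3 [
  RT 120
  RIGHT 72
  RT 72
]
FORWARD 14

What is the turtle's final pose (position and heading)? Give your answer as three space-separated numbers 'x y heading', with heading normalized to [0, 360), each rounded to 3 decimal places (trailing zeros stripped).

Answer: -22.474 0.356 153

Derivation:
Executing turtle program step by step:
Start: pos=(-10,-6), heading=225, pen down
REPEAT 3 [
  -- iteration 1/3 --
  RT 120: heading 225 -> 105
  RT 72: heading 105 -> 33
  RT 72: heading 33 -> 321
  -- iteration 2/3 --
  RT 120: heading 321 -> 201
  RT 72: heading 201 -> 129
  RT 72: heading 129 -> 57
  -- iteration 3/3 --
  RT 120: heading 57 -> 297
  RT 72: heading 297 -> 225
  RT 72: heading 225 -> 153
]
FD 14: (-10,-6) -> (-22.474,0.356) [heading=153, draw]
Final: pos=(-22.474,0.356), heading=153, 1 segment(s) drawn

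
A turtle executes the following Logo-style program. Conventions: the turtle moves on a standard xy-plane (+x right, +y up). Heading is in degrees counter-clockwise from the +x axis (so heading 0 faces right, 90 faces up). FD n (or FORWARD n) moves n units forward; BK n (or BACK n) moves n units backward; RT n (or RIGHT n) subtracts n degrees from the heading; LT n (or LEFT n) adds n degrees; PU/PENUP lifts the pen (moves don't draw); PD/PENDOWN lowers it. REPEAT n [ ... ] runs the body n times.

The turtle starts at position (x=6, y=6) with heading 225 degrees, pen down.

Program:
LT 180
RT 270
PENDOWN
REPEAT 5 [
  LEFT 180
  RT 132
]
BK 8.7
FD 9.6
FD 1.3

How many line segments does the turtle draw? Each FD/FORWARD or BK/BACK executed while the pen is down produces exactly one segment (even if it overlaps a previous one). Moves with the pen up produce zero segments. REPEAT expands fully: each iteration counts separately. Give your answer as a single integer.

Answer: 3

Derivation:
Executing turtle program step by step:
Start: pos=(6,6), heading=225, pen down
LT 180: heading 225 -> 45
RT 270: heading 45 -> 135
PD: pen down
REPEAT 5 [
  -- iteration 1/5 --
  LT 180: heading 135 -> 315
  RT 132: heading 315 -> 183
  -- iteration 2/5 --
  LT 180: heading 183 -> 3
  RT 132: heading 3 -> 231
  -- iteration 3/5 --
  LT 180: heading 231 -> 51
  RT 132: heading 51 -> 279
  -- iteration 4/5 --
  LT 180: heading 279 -> 99
  RT 132: heading 99 -> 327
  -- iteration 5/5 --
  LT 180: heading 327 -> 147
  RT 132: heading 147 -> 15
]
BK 8.7: (6,6) -> (-2.404,3.748) [heading=15, draw]
FD 9.6: (-2.404,3.748) -> (6.869,6.233) [heading=15, draw]
FD 1.3: (6.869,6.233) -> (8.125,6.569) [heading=15, draw]
Final: pos=(8.125,6.569), heading=15, 3 segment(s) drawn
Segments drawn: 3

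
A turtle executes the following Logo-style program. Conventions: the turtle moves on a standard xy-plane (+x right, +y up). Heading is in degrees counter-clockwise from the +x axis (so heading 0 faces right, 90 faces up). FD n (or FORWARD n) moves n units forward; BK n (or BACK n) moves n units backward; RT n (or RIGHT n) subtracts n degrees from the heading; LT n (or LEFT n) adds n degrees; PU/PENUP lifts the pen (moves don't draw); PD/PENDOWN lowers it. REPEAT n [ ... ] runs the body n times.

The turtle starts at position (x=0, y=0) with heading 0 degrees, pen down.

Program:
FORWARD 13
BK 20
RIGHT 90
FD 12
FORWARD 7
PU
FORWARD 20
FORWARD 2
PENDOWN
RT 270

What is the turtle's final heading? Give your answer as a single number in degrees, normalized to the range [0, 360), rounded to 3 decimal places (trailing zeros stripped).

Answer: 0

Derivation:
Executing turtle program step by step:
Start: pos=(0,0), heading=0, pen down
FD 13: (0,0) -> (13,0) [heading=0, draw]
BK 20: (13,0) -> (-7,0) [heading=0, draw]
RT 90: heading 0 -> 270
FD 12: (-7,0) -> (-7,-12) [heading=270, draw]
FD 7: (-7,-12) -> (-7,-19) [heading=270, draw]
PU: pen up
FD 20: (-7,-19) -> (-7,-39) [heading=270, move]
FD 2: (-7,-39) -> (-7,-41) [heading=270, move]
PD: pen down
RT 270: heading 270 -> 0
Final: pos=(-7,-41), heading=0, 4 segment(s) drawn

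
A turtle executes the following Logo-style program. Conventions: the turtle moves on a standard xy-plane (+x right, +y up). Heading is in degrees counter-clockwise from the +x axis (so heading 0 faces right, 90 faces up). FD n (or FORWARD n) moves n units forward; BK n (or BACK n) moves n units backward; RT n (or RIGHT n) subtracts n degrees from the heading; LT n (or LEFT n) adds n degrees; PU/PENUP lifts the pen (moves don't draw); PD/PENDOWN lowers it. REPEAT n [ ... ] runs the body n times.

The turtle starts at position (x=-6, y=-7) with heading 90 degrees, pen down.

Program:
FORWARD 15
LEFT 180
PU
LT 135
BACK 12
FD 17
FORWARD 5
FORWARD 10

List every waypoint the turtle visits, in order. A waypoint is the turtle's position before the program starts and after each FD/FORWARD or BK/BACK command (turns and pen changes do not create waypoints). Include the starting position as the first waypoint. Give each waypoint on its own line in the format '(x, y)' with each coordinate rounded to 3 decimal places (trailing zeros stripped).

Answer: (-6, -7)
(-6, 8)
(-14.485, -0.485)
(-2.464, 11.536)
(1.071, 15.071)
(8.142, 22.142)

Derivation:
Executing turtle program step by step:
Start: pos=(-6,-7), heading=90, pen down
FD 15: (-6,-7) -> (-6,8) [heading=90, draw]
LT 180: heading 90 -> 270
PU: pen up
LT 135: heading 270 -> 45
BK 12: (-6,8) -> (-14.485,-0.485) [heading=45, move]
FD 17: (-14.485,-0.485) -> (-2.464,11.536) [heading=45, move]
FD 5: (-2.464,11.536) -> (1.071,15.071) [heading=45, move]
FD 10: (1.071,15.071) -> (8.142,22.142) [heading=45, move]
Final: pos=(8.142,22.142), heading=45, 1 segment(s) drawn
Waypoints (6 total):
(-6, -7)
(-6, 8)
(-14.485, -0.485)
(-2.464, 11.536)
(1.071, 15.071)
(8.142, 22.142)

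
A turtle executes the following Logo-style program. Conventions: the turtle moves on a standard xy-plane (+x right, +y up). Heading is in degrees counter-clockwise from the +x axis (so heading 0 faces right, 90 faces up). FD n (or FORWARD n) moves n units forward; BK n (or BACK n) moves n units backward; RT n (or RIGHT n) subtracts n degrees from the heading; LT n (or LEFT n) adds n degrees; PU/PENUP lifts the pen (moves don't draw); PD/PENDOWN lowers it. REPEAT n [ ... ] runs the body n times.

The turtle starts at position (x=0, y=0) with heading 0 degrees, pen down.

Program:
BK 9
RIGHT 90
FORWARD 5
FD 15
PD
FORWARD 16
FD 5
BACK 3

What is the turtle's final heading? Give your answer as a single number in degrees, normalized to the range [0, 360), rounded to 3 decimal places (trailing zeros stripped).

Executing turtle program step by step:
Start: pos=(0,0), heading=0, pen down
BK 9: (0,0) -> (-9,0) [heading=0, draw]
RT 90: heading 0 -> 270
FD 5: (-9,0) -> (-9,-5) [heading=270, draw]
FD 15: (-9,-5) -> (-9,-20) [heading=270, draw]
PD: pen down
FD 16: (-9,-20) -> (-9,-36) [heading=270, draw]
FD 5: (-9,-36) -> (-9,-41) [heading=270, draw]
BK 3: (-9,-41) -> (-9,-38) [heading=270, draw]
Final: pos=(-9,-38), heading=270, 6 segment(s) drawn

Answer: 270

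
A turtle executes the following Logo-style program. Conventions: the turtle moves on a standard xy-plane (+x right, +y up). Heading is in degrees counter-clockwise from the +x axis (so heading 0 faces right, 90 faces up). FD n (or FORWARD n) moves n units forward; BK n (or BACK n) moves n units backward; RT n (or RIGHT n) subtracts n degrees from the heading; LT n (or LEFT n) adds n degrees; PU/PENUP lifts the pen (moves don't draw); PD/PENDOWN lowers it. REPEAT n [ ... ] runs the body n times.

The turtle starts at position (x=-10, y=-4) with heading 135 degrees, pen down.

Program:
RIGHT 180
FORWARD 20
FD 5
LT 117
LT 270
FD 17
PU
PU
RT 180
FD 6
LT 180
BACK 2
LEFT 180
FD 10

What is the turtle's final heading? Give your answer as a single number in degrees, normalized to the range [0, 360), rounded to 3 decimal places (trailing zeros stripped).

Answer: 162

Derivation:
Executing turtle program step by step:
Start: pos=(-10,-4), heading=135, pen down
RT 180: heading 135 -> 315
FD 20: (-10,-4) -> (4.142,-18.142) [heading=315, draw]
FD 5: (4.142,-18.142) -> (7.678,-21.678) [heading=315, draw]
LT 117: heading 315 -> 72
LT 270: heading 72 -> 342
FD 17: (7.678,-21.678) -> (23.846,-26.931) [heading=342, draw]
PU: pen up
PU: pen up
RT 180: heading 342 -> 162
FD 6: (23.846,-26.931) -> (18.139,-25.077) [heading=162, move]
LT 180: heading 162 -> 342
BK 2: (18.139,-25.077) -> (16.237,-24.459) [heading=342, move]
LT 180: heading 342 -> 162
FD 10: (16.237,-24.459) -> (6.727,-21.369) [heading=162, move]
Final: pos=(6.727,-21.369), heading=162, 3 segment(s) drawn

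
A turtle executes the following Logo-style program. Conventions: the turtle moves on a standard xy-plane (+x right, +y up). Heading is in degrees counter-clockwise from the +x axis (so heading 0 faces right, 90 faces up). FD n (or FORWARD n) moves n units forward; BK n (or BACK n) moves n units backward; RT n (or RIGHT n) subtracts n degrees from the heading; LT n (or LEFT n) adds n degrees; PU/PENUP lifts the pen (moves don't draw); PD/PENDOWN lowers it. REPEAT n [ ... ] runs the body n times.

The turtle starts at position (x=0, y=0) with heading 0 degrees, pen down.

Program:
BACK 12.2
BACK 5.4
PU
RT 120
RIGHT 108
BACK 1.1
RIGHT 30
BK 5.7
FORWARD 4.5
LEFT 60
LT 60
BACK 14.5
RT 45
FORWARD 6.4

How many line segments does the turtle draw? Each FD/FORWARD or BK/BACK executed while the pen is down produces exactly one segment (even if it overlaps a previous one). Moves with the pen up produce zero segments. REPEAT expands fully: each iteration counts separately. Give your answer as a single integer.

Executing turtle program step by step:
Start: pos=(0,0), heading=0, pen down
BK 12.2: (0,0) -> (-12.2,0) [heading=0, draw]
BK 5.4: (-12.2,0) -> (-17.6,0) [heading=0, draw]
PU: pen up
RT 120: heading 0 -> 240
RT 108: heading 240 -> 132
BK 1.1: (-17.6,0) -> (-16.864,-0.817) [heading=132, move]
RT 30: heading 132 -> 102
BK 5.7: (-16.864,-0.817) -> (-15.679,-6.393) [heading=102, move]
FD 4.5: (-15.679,-6.393) -> (-16.614,-1.991) [heading=102, move]
LT 60: heading 102 -> 162
LT 60: heading 162 -> 222
BK 14.5: (-16.614,-1.991) -> (-5.839,7.711) [heading=222, move]
RT 45: heading 222 -> 177
FD 6.4: (-5.839,7.711) -> (-12.23,8.046) [heading=177, move]
Final: pos=(-12.23,8.046), heading=177, 2 segment(s) drawn
Segments drawn: 2

Answer: 2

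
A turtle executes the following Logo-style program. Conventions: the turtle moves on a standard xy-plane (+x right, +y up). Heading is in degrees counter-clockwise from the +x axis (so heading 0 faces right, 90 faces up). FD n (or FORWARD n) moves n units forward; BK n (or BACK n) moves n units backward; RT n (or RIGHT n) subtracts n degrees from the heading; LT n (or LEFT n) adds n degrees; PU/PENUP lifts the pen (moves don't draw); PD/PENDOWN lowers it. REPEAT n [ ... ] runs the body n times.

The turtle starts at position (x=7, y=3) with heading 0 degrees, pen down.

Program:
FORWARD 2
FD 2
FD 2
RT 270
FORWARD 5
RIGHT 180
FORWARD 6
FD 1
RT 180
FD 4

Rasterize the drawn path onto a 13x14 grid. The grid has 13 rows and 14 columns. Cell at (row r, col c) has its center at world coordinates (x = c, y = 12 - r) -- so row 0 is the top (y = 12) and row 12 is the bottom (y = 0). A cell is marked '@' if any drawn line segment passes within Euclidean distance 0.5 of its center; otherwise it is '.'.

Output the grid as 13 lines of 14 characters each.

Answer: ..............
..............
..............
..............
.............@
.............@
.............@
.............@
.............@
.......@@@@@@@
.............@
.............@
..............

Derivation:
Segment 0: (7,3) -> (9,3)
Segment 1: (9,3) -> (11,3)
Segment 2: (11,3) -> (13,3)
Segment 3: (13,3) -> (13,8)
Segment 4: (13,8) -> (13,2)
Segment 5: (13,2) -> (13,1)
Segment 6: (13,1) -> (13,5)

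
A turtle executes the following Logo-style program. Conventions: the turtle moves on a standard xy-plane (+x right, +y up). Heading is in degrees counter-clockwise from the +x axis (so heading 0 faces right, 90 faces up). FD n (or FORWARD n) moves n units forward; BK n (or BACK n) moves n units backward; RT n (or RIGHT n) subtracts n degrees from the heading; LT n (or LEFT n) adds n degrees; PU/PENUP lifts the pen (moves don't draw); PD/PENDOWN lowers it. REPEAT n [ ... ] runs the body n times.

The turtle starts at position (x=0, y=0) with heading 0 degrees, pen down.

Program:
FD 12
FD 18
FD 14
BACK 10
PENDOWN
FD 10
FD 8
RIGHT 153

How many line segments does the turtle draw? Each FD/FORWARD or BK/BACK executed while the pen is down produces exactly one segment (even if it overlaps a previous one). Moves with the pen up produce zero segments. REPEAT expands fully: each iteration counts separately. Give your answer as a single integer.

Answer: 6

Derivation:
Executing turtle program step by step:
Start: pos=(0,0), heading=0, pen down
FD 12: (0,0) -> (12,0) [heading=0, draw]
FD 18: (12,0) -> (30,0) [heading=0, draw]
FD 14: (30,0) -> (44,0) [heading=0, draw]
BK 10: (44,0) -> (34,0) [heading=0, draw]
PD: pen down
FD 10: (34,0) -> (44,0) [heading=0, draw]
FD 8: (44,0) -> (52,0) [heading=0, draw]
RT 153: heading 0 -> 207
Final: pos=(52,0), heading=207, 6 segment(s) drawn
Segments drawn: 6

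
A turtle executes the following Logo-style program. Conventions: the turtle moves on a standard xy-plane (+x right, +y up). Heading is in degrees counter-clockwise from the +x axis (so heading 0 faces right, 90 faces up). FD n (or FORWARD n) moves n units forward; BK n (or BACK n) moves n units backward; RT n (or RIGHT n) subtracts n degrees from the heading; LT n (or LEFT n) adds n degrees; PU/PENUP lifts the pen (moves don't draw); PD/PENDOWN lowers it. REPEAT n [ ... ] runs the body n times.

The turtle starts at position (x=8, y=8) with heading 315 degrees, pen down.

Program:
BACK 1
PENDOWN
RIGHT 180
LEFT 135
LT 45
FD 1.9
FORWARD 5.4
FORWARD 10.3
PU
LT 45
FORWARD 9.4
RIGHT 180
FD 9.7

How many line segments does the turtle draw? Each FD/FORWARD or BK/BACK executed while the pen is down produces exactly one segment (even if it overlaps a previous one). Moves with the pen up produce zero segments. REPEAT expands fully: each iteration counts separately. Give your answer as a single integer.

Answer: 4

Derivation:
Executing turtle program step by step:
Start: pos=(8,8), heading=315, pen down
BK 1: (8,8) -> (7.293,8.707) [heading=315, draw]
PD: pen down
RT 180: heading 315 -> 135
LT 135: heading 135 -> 270
LT 45: heading 270 -> 315
FD 1.9: (7.293,8.707) -> (8.636,7.364) [heading=315, draw]
FD 5.4: (8.636,7.364) -> (12.455,3.545) [heading=315, draw]
FD 10.3: (12.455,3.545) -> (19.738,-3.738) [heading=315, draw]
PU: pen up
LT 45: heading 315 -> 0
FD 9.4: (19.738,-3.738) -> (29.138,-3.738) [heading=0, move]
RT 180: heading 0 -> 180
FD 9.7: (29.138,-3.738) -> (19.438,-3.738) [heading=180, move]
Final: pos=(19.438,-3.738), heading=180, 4 segment(s) drawn
Segments drawn: 4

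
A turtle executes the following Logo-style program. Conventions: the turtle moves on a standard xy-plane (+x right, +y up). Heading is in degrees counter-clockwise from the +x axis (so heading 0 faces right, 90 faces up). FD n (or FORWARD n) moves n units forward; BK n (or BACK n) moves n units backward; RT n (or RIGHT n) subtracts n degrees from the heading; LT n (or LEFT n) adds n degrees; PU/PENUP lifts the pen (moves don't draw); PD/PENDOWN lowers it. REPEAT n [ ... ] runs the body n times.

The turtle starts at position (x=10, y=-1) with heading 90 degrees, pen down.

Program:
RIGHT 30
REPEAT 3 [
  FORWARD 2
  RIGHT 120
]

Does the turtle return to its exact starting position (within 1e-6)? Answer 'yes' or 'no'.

Answer: yes

Derivation:
Executing turtle program step by step:
Start: pos=(10,-1), heading=90, pen down
RT 30: heading 90 -> 60
REPEAT 3 [
  -- iteration 1/3 --
  FD 2: (10,-1) -> (11,0.732) [heading=60, draw]
  RT 120: heading 60 -> 300
  -- iteration 2/3 --
  FD 2: (11,0.732) -> (12,-1) [heading=300, draw]
  RT 120: heading 300 -> 180
  -- iteration 3/3 --
  FD 2: (12,-1) -> (10,-1) [heading=180, draw]
  RT 120: heading 180 -> 60
]
Final: pos=(10,-1), heading=60, 3 segment(s) drawn

Start position: (10, -1)
Final position: (10, -1)
Distance = 0; < 1e-6 -> CLOSED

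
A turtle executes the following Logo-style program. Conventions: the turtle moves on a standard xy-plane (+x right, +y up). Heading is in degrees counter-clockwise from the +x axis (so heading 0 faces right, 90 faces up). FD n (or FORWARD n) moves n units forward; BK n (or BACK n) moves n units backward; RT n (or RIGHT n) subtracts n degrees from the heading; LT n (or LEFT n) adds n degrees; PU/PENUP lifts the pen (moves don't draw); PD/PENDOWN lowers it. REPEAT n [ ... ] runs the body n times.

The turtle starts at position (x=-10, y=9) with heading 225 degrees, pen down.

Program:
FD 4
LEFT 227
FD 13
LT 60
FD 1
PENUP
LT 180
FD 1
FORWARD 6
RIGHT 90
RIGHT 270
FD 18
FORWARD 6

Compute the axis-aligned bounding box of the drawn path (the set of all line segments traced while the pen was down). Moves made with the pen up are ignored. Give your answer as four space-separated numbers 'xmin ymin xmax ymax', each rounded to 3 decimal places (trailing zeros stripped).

Executing turtle program step by step:
Start: pos=(-10,9), heading=225, pen down
FD 4: (-10,9) -> (-12.828,6.172) [heading=225, draw]
LT 227: heading 225 -> 92
FD 13: (-12.828,6.172) -> (-13.282,19.164) [heading=92, draw]
LT 60: heading 92 -> 152
FD 1: (-13.282,19.164) -> (-14.165,19.633) [heading=152, draw]
PU: pen up
LT 180: heading 152 -> 332
FD 1: (-14.165,19.633) -> (-13.282,19.164) [heading=332, move]
FD 6: (-13.282,19.164) -> (-7.984,16.347) [heading=332, move]
RT 90: heading 332 -> 242
RT 270: heading 242 -> 332
FD 18: (-7.984,16.347) -> (7.909,7.896) [heading=332, move]
FD 6: (7.909,7.896) -> (13.206,5.08) [heading=332, move]
Final: pos=(13.206,5.08), heading=332, 3 segment(s) drawn

Segment endpoints: x in {-14.165, -13.282, -12.828, -10}, y in {6.172, 9, 19.164, 19.633}
xmin=-14.165, ymin=6.172, xmax=-10, ymax=19.633

Answer: -14.165 6.172 -10 19.633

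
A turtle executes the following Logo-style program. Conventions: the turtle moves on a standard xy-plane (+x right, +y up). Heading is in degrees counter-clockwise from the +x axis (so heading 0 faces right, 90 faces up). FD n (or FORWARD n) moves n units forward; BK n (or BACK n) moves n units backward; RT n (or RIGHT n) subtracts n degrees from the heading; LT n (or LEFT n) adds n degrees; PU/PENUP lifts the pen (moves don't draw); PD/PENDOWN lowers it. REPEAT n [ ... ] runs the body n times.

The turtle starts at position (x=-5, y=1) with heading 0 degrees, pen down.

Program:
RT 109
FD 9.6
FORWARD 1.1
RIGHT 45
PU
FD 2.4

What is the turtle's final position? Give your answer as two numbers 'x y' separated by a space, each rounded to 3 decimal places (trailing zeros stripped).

Executing turtle program step by step:
Start: pos=(-5,1), heading=0, pen down
RT 109: heading 0 -> 251
FD 9.6: (-5,1) -> (-8.125,-8.077) [heading=251, draw]
FD 1.1: (-8.125,-8.077) -> (-8.484,-9.117) [heading=251, draw]
RT 45: heading 251 -> 206
PU: pen up
FD 2.4: (-8.484,-9.117) -> (-10.641,-10.169) [heading=206, move]
Final: pos=(-10.641,-10.169), heading=206, 2 segment(s) drawn

Answer: -10.641 -10.169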